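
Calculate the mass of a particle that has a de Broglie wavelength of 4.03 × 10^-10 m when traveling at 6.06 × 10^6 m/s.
2.71 × 10^-31 kg

From the de Broglie relation λ = h/(mv), we solve for m:

m = h/(λv)
m = (6.626 × 10^-34 J·s) / (4.03 × 10^-10 m × 6.06 × 10^6 m/s)
m = 2.71 × 10^-31 kg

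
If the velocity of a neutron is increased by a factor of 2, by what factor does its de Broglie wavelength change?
The wavelength decreases by a factor of 2.

From λ = h/(mv), the wavelength is inversely proportional to velocity:

λ ∝ 1/v

If v → 2v, then λ → λ/2

When velocity is increased by a factor of 2, the wavelength decreases by a factor of 2.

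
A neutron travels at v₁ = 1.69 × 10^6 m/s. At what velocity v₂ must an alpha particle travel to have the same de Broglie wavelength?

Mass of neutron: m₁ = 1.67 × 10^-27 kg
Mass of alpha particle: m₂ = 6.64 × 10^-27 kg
v₂ = 4.25 × 10^5 m/s

For equal de Broglie wavelengths: λ₁ = λ₂

h/(m₁v₁) = h/(m₂v₂)
m₁v₁ = m₂v₂
v₂ = v₁ · (m₁/m₂)

v₂ = 1.69 × 10^6 m/s × (1.67 × 10^-27 kg / 6.64 × 10^-27 kg)
v₂ = 4.25 × 10^5 m/s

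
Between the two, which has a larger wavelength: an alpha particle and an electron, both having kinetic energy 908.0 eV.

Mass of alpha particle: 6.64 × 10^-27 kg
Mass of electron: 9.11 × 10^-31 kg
The electron has the longer wavelength.

Using λ = h/√(2mKE):

For alpha particle: λ₁ = h/√(2m₁KE) = 4.77 × 10^-13 m
For electron: λ₂ = h/√(2m₂KE) = 4.07 × 10^-11 m

Since λ ∝ 1/√m at constant kinetic energy, the lighter particle has the longer wavelength.

The electron has the longer de Broglie wavelength.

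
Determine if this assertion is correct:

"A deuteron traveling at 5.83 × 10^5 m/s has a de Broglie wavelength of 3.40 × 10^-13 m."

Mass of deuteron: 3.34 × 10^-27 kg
True

The claim is correct.

Using λ = h/(mv):
λ = (6.626 × 10^-34 J·s) / (3.34 × 10^-27 kg × 5.83 × 10^5 m/s)
λ = 3.40 × 10^-13 m

This matches the claimed value.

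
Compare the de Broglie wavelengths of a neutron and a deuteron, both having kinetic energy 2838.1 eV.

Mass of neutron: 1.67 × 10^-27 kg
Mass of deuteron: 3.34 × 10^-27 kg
The neutron has the longer wavelength.

Using λ = h/√(2mKE):

For neutron: λ₁ = h/√(2m₁KE) = 5.38 × 10^-13 m
For deuteron: λ₂ = h/√(2m₂KE) = 3.80 × 10^-13 m

Since λ ∝ 1/√m at constant kinetic energy, the lighter particle has the longer wavelength.

The neutron has the longer de Broglie wavelength.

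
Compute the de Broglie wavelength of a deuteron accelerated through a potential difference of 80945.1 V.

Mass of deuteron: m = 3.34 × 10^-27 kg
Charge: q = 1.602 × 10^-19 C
7.12 × 10^-14 m

When a particle is accelerated through voltage V, it gains kinetic energy KE = qV.

The de Broglie wavelength is then λ = h/√(2mqV):

λ = h/√(2mqV)
λ = (6.626 × 10^-34 J·s) / √(2 × 3.34 × 10^-27 kg × 1.602 × 10^-19 C × 80945.1 V)
λ = 7.12 × 10^-14 m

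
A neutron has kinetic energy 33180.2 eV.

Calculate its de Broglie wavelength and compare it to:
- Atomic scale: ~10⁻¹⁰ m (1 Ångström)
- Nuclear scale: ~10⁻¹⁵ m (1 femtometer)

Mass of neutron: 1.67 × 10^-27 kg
λ = 1.57 × 10^-13 m, which is between nuclear and atomic scales.

Using λ = h/√(2mKE):

KE = 33180.2 eV = 5.316 × 10^-15 J

λ = h/√(2mKE)
λ = (6.626 × 10^-34 J·s) / √(2 × 1.67 × 10^-27 kg × 5.316 × 10^-15 J)
λ = 1.57 × 10^-13 m

Comparison:
- Atomic scale (10⁻¹⁰ m): λ is 0.0016× this size
- Nuclear scale (10⁻¹⁵ m): λ is 1.6e+02× this size

The wavelength is between nuclear and atomic scales.

This wavelength is appropriate for probing atomic structure but too large for nuclear physics experiments.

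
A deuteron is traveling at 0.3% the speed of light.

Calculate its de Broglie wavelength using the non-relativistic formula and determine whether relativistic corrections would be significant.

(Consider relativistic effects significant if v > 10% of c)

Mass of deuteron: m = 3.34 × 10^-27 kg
No, relativistic corrections are not needed.

Using the non-relativistic de Broglie formula λ = h/(mv):

v = 0.3% × c = 8.994 × 10^5 m/s

λ = h/(mv)
λ = (6.626 × 10^-34 J·s) / (3.34 × 10^-27 kg × 8.994 × 10^5 m/s)
λ = 2.21 × 10^-13 m

Since v = 0.3% of c < 10% of c, relativistic corrections are NOT significant and this non-relativistic result is a good approximation.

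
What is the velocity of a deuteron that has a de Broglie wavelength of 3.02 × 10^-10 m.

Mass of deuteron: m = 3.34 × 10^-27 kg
6.57 × 10^2 m/s

From the de Broglie relation λ = h/(mv), we solve for v:

v = h/(mλ)
v = (6.626 × 10^-34 J·s) / (3.34 × 10^-27 kg × 3.02 × 10^-10 m)
v = 6.57 × 10^2 m/s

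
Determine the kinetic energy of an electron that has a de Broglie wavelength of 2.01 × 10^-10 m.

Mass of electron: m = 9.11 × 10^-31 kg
5.96 × 10^-18 J (or 37.2 eV)

From λ = h/√(2mKE), we solve for KE:

λ² = h²/(2mKE)
KE = h²/(2mλ²)
KE = (6.626 × 10^-34 J·s)² / (2 × 9.11 × 10^-31 kg × (2.01 × 10^-10 m)²)
KE = 5.96 × 10^-18 J
KE = 37.2 eV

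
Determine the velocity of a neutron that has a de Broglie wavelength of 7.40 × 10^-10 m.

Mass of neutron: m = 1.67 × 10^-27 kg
5.36 × 10^2 m/s

From the de Broglie relation λ = h/(mv), we solve for v:

v = h/(mλ)
v = (6.626 × 10^-34 J·s) / (1.67 × 10^-27 kg × 7.40 × 10^-10 m)
v = 5.36 × 10^2 m/s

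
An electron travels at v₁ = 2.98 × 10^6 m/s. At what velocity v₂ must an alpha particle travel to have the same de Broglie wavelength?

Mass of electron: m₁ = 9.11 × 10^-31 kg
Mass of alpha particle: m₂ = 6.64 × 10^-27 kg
v₂ = 4.09 × 10^2 m/s

For equal de Broglie wavelengths: λ₁ = λ₂

h/(m₁v₁) = h/(m₂v₂)
m₁v₁ = m₂v₂
v₂ = v₁ · (m₁/m₂)

v₂ = 2.98 × 10^6 m/s × (9.11 × 10^-31 kg / 6.64 × 10^-27 kg)
v₂ = 4.09 × 10^2 m/s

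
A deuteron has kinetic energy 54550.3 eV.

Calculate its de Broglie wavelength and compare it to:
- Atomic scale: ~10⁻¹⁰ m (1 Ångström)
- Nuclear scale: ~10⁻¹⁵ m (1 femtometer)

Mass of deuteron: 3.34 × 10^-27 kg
λ = 8.67 × 10^-14 m, which is between nuclear and atomic scales.

Using λ = h/√(2mKE):

KE = 54550.3 eV = 8.740 × 10^-15 J

λ = h/√(2mKE)
λ = (6.626 × 10^-34 J·s) / √(2 × 3.34 × 10^-27 kg × 8.740 × 10^-15 J)
λ = 8.67 × 10^-14 m

Comparison:
- Atomic scale (10⁻¹⁰ m): λ is 0.00087× this size
- Nuclear scale (10⁻¹⁵ m): λ is 87× this size

The wavelength is between nuclear and atomic scales.

This wavelength is appropriate for probing atomic structure but too large for nuclear physics experiments.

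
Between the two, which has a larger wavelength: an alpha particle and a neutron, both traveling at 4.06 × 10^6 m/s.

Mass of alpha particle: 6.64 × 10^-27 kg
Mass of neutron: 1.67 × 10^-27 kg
The neutron has the longer wavelength.

Using λ = h/(mv), since both particles have the same velocity, the wavelength depends only on mass.

For alpha particle: λ₁ = h/(m₁v) = 2.46 × 10^-14 m
For neutron: λ₂ = h/(m₂v) = 9.77 × 10^-14 m

Since λ ∝ 1/m at constant velocity, the lighter particle has the longer wavelength.

The neutron has the longer de Broglie wavelength.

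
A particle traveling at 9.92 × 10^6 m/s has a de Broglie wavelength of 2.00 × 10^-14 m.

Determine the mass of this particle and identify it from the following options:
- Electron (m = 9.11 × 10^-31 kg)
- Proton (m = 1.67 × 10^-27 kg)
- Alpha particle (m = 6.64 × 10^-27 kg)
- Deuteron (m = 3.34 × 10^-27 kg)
The particle is a deuteron.

From λ = h/(mv), solve for mass:

m = h/(λv)
m = (6.626 × 10^-34 J·s) / (2.00 × 10^-14 m × 9.92 × 10^6 m/s)
m = 3.34 × 10^-27 kg

Comparing with the listed masses, this is closest to a deuteron.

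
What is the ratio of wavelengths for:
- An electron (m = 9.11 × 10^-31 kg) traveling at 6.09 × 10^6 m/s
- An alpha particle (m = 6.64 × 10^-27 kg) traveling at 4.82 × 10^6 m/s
λ₁/λ₂ = 5.77 × 10^3

Using λ = h/(mv):

λ₁ = h/(m₁v₁) = 1.19 × 10^-10 m
λ₂ = h/(m₂v₂) = 2.07 × 10^-14 m

Ratio λ₁/λ₂ = (m₂v₂)/(m₁v₁)
         = (6.64 × 10^-27 kg × 4.82 × 10^6 m/s) / (9.11 × 10^-31 kg × 6.09 × 10^6 m/s)
         = 5.77 × 10^3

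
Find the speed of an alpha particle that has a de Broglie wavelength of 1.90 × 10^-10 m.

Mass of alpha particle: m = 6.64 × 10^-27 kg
5.25 × 10^2 m/s

From the de Broglie relation λ = h/(mv), we solve for v:

v = h/(mλ)
v = (6.626 × 10^-34 J·s) / (6.64 × 10^-27 kg × 1.90 × 10^-10 m)
v = 5.25 × 10^2 m/s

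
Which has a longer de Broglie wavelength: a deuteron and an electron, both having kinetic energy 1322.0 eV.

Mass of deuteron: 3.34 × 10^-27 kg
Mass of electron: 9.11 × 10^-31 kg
The electron has the longer wavelength.

Using λ = h/√(2mKE):

For deuteron: λ₁ = h/√(2m₁KE) = 5.57 × 10^-13 m
For electron: λ₂ = h/√(2m₂KE) = 3.37 × 10^-11 m

Since λ ∝ 1/√m at constant kinetic energy, the lighter particle has the longer wavelength.

The electron has the longer de Broglie wavelength.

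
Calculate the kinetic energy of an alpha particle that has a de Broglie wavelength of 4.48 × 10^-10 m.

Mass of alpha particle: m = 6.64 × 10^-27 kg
1.65 × 10^-22 J (or 1.03 × 10^-3 eV)

From λ = h/√(2mKE), we solve for KE:

λ² = h²/(2mKE)
KE = h²/(2mλ²)
KE = (6.626 × 10^-34 J·s)² / (2 × 6.64 × 10^-27 kg × (4.48 × 10^-10 m)²)
KE = 1.65 × 10^-22 J
KE = 1.03 × 10^-3 eV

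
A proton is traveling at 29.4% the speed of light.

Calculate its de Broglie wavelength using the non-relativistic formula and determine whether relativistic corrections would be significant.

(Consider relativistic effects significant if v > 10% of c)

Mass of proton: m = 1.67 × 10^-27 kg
Yes, relativistic corrections are needed.

Using the non-relativistic de Broglie formula λ = h/(mv):

v = 29.4% × c = 8.814 × 10^7 m/s

λ = h/(mv)
λ = (6.626 × 10^-34 J·s) / (1.67 × 10^-27 kg × 8.814 × 10^7 m/s)
λ = 4.50 × 10^-15 m

Since v = 29.4% of c > 10% of c, relativistic corrections ARE significant and the actual wavelength would differ from this non-relativistic estimate.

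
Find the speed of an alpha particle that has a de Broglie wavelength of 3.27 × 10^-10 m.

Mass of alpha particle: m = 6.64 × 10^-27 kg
3.05 × 10^2 m/s

From the de Broglie relation λ = h/(mv), we solve for v:

v = h/(mλ)
v = (6.626 × 10^-34 J·s) / (6.64 × 10^-27 kg × 3.27 × 10^-10 m)
v = 3.05 × 10^2 m/s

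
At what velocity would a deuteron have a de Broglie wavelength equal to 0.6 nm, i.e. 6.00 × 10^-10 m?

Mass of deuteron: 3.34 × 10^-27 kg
3.31 × 10^2 m/s

From λ = h/(mv), solve for v:

v = h/(mλ)
v = (6.626 × 10^-34 J·s) / (3.34 × 10^-27 kg × 6.00 × 10^-10 m)
v = 3.31 × 10^2 m/s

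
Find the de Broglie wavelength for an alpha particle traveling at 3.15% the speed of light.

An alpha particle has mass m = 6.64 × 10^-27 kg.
1.06 × 10^-14 m

Using the de Broglie relation λ = h/(mv):

v = 3.15% × c = 9.443 × 10^6 m/s

λ = h/(mv)
λ = (6.626 × 10^-34 J·s) / (6.64 × 10^-27 kg × 9.443 × 10^6 m/s)
λ = 1.06 × 10^-14 m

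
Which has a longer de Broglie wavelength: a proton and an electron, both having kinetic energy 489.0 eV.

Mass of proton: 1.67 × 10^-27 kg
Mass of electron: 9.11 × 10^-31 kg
The electron has the longer wavelength.

Using λ = h/√(2mKE):

For proton: λ₁ = h/√(2m₁KE) = 1.30 × 10^-12 m
For electron: λ₂ = h/√(2m₂KE) = 5.55 × 10^-11 m

Since λ ∝ 1/√m at constant kinetic energy, the lighter particle has the longer wavelength.

The electron has the longer de Broglie wavelength.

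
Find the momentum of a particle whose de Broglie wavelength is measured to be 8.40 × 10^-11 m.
7.89 × 10^-24 kg·m/s

From the de Broglie relation λ = h/p, we solve for p:

p = h/λ
p = (6.626 × 10^-34 J·s) / (8.40 × 10^-11 m)
p = 7.89 × 10^-24 kg·m/s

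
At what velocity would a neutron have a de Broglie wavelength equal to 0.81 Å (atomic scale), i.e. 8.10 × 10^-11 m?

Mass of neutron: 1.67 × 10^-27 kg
4.90 × 10^3 m/s

From λ = h/(mv), solve for v:

v = h/(mλ)
v = (6.626 × 10^-34 J·s) / (1.67 × 10^-27 kg × 8.10 × 10^-11 m)
v = 4.90 × 10^3 m/s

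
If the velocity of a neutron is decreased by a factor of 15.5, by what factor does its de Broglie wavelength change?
The wavelength increases by a factor of 15.5.

From λ = h/(mv), the wavelength is inversely proportional to velocity:

λ ∝ 1/v

If v → v/15.5, then λ → 15.5λ

When velocity is decreased by a factor of 15.5, the wavelength increases by a factor of 15.5.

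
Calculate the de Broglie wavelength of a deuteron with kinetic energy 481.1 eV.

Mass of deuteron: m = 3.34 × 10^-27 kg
9.23 × 10^-13 m

Using λ = h/√(2mKE):

First convert KE to Joules: KE = 481.1 eV = 7.708 × 10^-17 J

λ = h/√(2mKE)
λ = (6.626 × 10^-34 J·s) / √(2 × 3.34 × 10^-27 kg × 7.708 × 10^-17 J)
λ = 9.23 × 10^-13 m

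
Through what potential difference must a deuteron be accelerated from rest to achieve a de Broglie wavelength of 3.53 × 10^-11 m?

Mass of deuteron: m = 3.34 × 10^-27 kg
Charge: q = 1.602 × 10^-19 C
3.29 × 10^-1 V

From λ = h/√(2mqV), we solve for V:

λ² = h²/(2mqV)
V = h²/(2mqλ²)
V = (6.626 × 10^-34 J·s)² / (2 × 3.34 × 10^-27 kg × 1.602 × 10^-19 C × (3.53 × 10^-11 m)²)
V = 3.29 × 10^-1 V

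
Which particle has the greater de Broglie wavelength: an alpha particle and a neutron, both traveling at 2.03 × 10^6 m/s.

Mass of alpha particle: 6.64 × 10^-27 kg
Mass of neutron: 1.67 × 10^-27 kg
The neutron has the longer wavelength.

Using λ = h/(mv), since both particles have the same velocity, the wavelength depends only on mass.

For alpha particle: λ₁ = h/(m₁v) = 4.92 × 10^-14 m
For neutron: λ₂ = h/(m₂v) = 1.95 × 10^-13 m

Since λ ∝ 1/m at constant velocity, the lighter particle has the longer wavelength.

The neutron has the longer de Broglie wavelength.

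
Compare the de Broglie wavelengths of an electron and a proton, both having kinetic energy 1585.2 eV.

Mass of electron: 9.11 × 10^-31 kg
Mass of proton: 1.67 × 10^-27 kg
The electron has the longer wavelength.

Using λ = h/√(2mKE):

For electron: λ₁ = h/√(2m₁KE) = 3.08 × 10^-11 m
For proton: λ₂ = h/√(2m₂KE) = 7.19 × 10^-13 m

Since λ ∝ 1/√m at constant kinetic energy, the lighter particle has the longer wavelength.

The electron has the longer de Broglie wavelength.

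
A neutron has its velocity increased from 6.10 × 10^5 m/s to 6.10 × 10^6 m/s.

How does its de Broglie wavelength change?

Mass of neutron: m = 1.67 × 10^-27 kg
The wavelength decreases by a factor of 10.

Using λ = h/(mv):

Initial wavelength: λ₁ = h/(mv₁) = 6.50 × 10^-13 m
Final wavelength: λ₂ = h/(mv₂) = 6.50 × 10^-14 m

Since λ ∝ 1/v, when velocity increases by a factor of 10, the wavelength decreases by a factor of 10.

λ₂/λ₁ = v₁/v₂ = 1/10

The wavelength decreases by a factor of 10.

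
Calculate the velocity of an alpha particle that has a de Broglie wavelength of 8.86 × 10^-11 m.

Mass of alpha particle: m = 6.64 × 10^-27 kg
1.13 × 10^3 m/s

From the de Broglie relation λ = h/(mv), we solve for v:

v = h/(mλ)
v = (6.626 × 10^-34 J·s) / (6.64 × 10^-27 kg × 8.86 × 10^-11 m)
v = 1.13 × 10^3 m/s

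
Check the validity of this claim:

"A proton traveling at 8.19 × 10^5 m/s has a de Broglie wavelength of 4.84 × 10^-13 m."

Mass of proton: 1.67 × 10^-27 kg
True

The claim is correct.

Using λ = h/(mv):
λ = (6.626 × 10^-34 J·s) / (1.67 × 10^-27 kg × 8.19 × 10^5 m/s)
λ = 4.84 × 10^-13 m

This matches the claimed value.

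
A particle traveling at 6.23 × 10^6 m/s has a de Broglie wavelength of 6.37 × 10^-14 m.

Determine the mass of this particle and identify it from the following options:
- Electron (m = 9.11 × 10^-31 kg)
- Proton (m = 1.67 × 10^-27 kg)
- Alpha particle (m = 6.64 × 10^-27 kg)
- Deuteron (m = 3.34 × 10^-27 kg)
The particle is a proton.

From λ = h/(mv), solve for mass:

m = h/(λv)
m = (6.626 × 10^-34 J·s) / (6.37 × 10^-14 m × 6.23 × 10^6 m/s)
m = 1.67 × 10^-27 kg

Comparing with the listed masses, this is closest to a proton.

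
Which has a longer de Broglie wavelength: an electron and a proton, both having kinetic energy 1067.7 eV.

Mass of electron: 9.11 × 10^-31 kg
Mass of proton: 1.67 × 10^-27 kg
The electron has the longer wavelength.

Using λ = h/√(2mKE):

For electron: λ₁ = h/√(2m₁KE) = 3.75 × 10^-11 m
For proton: λ₂ = h/√(2m₂KE) = 8.77 × 10^-13 m

Since λ ∝ 1/√m at constant kinetic energy, the lighter particle has the longer wavelength.

The electron has the longer de Broglie wavelength.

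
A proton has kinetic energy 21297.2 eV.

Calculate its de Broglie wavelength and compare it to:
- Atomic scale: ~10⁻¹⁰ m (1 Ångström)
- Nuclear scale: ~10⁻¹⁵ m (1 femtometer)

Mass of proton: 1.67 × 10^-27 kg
λ = 1.96 × 10^-13 m, which is between nuclear and atomic scales.

Using λ = h/√(2mKE):

KE = 21297.2 eV = 3.412 × 10^-15 J

λ = h/√(2mKE)
λ = (6.626 × 10^-34 J·s) / √(2 × 1.67 × 10^-27 kg × 3.412 × 10^-15 J)
λ = 1.96 × 10^-13 m

Comparison:
- Atomic scale (10⁻¹⁰ m): λ is 0.002× this size
- Nuclear scale (10⁻¹⁵ m): λ is 2e+02× this size

The wavelength is between nuclear and atomic scales.

This wavelength is appropriate for probing atomic structure but too large for nuclear physics experiments.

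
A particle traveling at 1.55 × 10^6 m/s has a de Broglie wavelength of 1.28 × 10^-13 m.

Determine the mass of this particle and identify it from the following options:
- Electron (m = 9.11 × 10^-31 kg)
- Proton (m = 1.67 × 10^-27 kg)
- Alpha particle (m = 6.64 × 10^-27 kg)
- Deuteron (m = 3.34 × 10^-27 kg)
The particle is a deuteron.

From λ = h/(mv), solve for mass:

m = h/(λv)
m = (6.626 × 10^-34 J·s) / (1.28 × 10^-13 m × 1.55 × 10^6 m/s)
m = 3.34 × 10^-27 kg

Comparing with the listed masses, this is closest to a deuteron.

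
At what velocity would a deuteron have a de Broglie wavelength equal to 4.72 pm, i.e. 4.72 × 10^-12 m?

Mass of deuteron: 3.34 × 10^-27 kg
4.20 × 10^4 m/s

From λ = h/(mv), solve for v:

v = h/(mλ)
v = (6.626 × 10^-34 J·s) / (3.34 × 10^-27 kg × 4.72 × 10^-12 m)
v = 4.20 × 10^4 m/s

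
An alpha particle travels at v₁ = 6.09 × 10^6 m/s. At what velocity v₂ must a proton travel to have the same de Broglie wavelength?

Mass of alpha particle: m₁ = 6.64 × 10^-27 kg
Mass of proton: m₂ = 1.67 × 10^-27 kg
v₂ = 2.42 × 10^7 m/s

For equal de Broglie wavelengths: λ₁ = λ₂

h/(m₁v₁) = h/(m₂v₂)
m₁v₁ = m₂v₂
v₂ = v₁ · (m₁/m₂)

v₂ = 6.09 × 10^6 m/s × (6.64 × 10^-27 kg / 1.67 × 10^-27 kg)
v₂ = 2.42 × 10^7 m/s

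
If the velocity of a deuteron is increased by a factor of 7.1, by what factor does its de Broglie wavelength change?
The wavelength decreases by a factor of 7.1.

From λ = h/(mv), the wavelength is inversely proportional to velocity:

λ ∝ 1/v

If v → 7.1v, then λ → λ/7.1

When velocity is increased by a factor of 7.1, the wavelength decreases by a factor of 7.1.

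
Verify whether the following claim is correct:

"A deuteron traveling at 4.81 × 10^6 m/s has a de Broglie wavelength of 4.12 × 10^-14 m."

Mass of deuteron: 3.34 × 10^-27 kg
True

The claim is correct.

Using λ = h/(mv):
λ = (6.626 × 10^-34 J·s) / (3.34 × 10^-27 kg × 4.81 × 10^6 m/s)
λ = 4.12 × 10^-14 m

This matches the claimed value.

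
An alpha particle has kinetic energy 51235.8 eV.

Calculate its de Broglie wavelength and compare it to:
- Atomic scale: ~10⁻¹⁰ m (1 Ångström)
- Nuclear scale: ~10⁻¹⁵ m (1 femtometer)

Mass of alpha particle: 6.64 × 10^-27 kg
λ = 6.35 × 10^-14 m, which is between nuclear and atomic scales.

Using λ = h/√(2mKE):

KE = 51235.8 eV = 8.209 × 10^-15 J

λ = h/√(2mKE)
λ = (6.626 × 10^-34 J·s) / √(2 × 6.64 × 10^-27 kg × 8.209 × 10^-15 J)
λ = 6.35 × 10^-14 m

Comparison:
- Atomic scale (10⁻¹⁰ m): λ is 0.00063× this size
- Nuclear scale (10⁻¹⁵ m): λ is 63× this size

The wavelength is between nuclear and atomic scales.

This wavelength is appropriate for probing atomic structure but too large for nuclear physics experiments.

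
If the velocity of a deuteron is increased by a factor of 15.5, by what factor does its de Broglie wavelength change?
The wavelength decreases by a factor of 15.5.

From λ = h/(mv), the wavelength is inversely proportional to velocity:

λ ∝ 1/v

If v → 15.5v, then λ → λ/15.5

When velocity is increased by a factor of 15.5, the wavelength decreases by a factor of 15.5.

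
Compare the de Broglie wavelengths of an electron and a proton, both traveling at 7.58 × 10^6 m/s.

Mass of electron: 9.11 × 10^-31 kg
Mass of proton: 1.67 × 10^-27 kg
The electron has the longer wavelength.

Using λ = h/(mv), since both particles have the same velocity, the wavelength depends only on mass.

For electron: λ₁ = h/(m₁v) = 9.60 × 10^-11 m
For proton: λ₂ = h/(m₂v) = 5.23 × 10^-14 m

Since λ ∝ 1/m at constant velocity, the lighter particle has the longer wavelength.

The electron has the longer de Broglie wavelength.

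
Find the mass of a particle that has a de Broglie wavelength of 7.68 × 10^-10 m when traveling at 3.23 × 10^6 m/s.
2.67 × 10^-31 kg

From the de Broglie relation λ = h/(mv), we solve for m:

m = h/(λv)
m = (6.626 × 10^-34 J·s) / (7.68 × 10^-10 m × 3.23 × 10^6 m/s)
m = 2.67 × 10^-31 kg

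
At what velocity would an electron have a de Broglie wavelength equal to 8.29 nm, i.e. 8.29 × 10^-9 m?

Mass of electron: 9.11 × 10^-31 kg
8.77 × 10^4 m/s

From λ = h/(mv), solve for v:

v = h/(mλ)
v = (6.626 × 10^-34 J·s) / (9.11 × 10^-31 kg × 8.29 × 10^-9 m)
v = 8.77 × 10^4 m/s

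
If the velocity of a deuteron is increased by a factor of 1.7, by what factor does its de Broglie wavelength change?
The wavelength decreases by a factor of 1.7.

From λ = h/(mv), the wavelength is inversely proportional to velocity:

λ ∝ 1/v

If v → 1.7v, then λ → λ/1.7

When velocity is increased by a factor of 1.7, the wavelength decreases by a factor of 1.7.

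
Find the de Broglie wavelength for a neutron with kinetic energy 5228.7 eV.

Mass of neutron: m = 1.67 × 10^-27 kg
3.96 × 10^-13 m

Using λ = h/√(2mKE):

First convert KE to Joules: KE = 5228.7 eV = 8.377 × 10^-16 J

λ = h/√(2mKE)
λ = (6.626 × 10^-34 J·s) / √(2 × 1.67 × 10^-27 kg × 8.377 × 10^-16 J)
λ = 3.96 × 10^-13 m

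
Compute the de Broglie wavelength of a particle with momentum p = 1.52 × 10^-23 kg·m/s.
4.36 × 10^-11 m

Using the de Broglie relation λ = h/p:

λ = h/p
λ = (6.626 × 10^-34 J·s) / (1.52 × 10^-23 kg·m/s)
λ = 4.36 × 10^-11 m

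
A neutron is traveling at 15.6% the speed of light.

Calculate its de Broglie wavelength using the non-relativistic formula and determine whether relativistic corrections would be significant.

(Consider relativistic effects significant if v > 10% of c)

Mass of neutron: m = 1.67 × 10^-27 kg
Yes, relativistic corrections are needed.

Using the non-relativistic de Broglie formula λ = h/(mv):

v = 15.6% × c = 4.677 × 10^7 m/s

λ = h/(mv)
λ = (6.626 × 10^-34 J·s) / (1.67 × 10^-27 kg × 4.677 × 10^7 m/s)
λ = 8.48 × 10^-15 m

Since v = 15.6% of c > 10% of c, relativistic corrections ARE significant and the actual wavelength would differ from this non-relativistic estimate.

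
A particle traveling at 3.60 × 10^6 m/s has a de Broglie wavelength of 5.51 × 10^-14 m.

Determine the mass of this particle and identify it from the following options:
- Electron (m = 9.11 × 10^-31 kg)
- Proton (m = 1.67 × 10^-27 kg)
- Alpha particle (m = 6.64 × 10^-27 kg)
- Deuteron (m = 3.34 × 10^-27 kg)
The particle is a deuteron.

From λ = h/(mv), solve for mass:

m = h/(λv)
m = (6.626 × 10^-34 J·s) / (5.51 × 10^-14 m × 3.60 × 10^6 m/s)
m = 3.34 × 10^-27 kg

Comparing with the listed masses, this is closest to a deuteron.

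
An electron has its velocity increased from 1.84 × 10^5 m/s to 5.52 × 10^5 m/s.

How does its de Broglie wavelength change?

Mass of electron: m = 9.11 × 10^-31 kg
The wavelength decreases by a factor of 3.

Using λ = h/(mv):

Initial wavelength: λ₁ = h/(mv₁) = 3.95 × 10^-9 m
Final wavelength: λ₂ = h/(mv₂) = 1.32 × 10^-9 m

Since λ ∝ 1/v, when velocity increases by a factor of 3, the wavelength decreases by a factor of 3.

λ₂/λ₁ = v₁/v₂ = 1/3

The wavelength decreases by a factor of 3.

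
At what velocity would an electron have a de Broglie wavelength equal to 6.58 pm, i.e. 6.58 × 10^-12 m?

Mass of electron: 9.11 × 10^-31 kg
1.11 × 10^8 m/s

From λ = h/(mv), solve for v:

v = h/(mλ)
v = (6.626 × 10^-34 J·s) / (9.11 × 10^-31 kg × 6.58 × 10^-12 m)
v = 1.11 × 10^8 m/s

Note: This velocity is 36.9% of the speed of light, so relativistic corrections would be needed for a more accurate calculation.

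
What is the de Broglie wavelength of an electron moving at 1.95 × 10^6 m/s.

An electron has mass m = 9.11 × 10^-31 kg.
3.73 × 10^-10 m

Using the de Broglie relation λ = h/(mv):

λ = h/(mv)
λ = (6.626 × 10^-34 J·s) / (9.11 × 10^-31 kg × 1.95 × 10^6 m/s)
λ = 3.73 × 10^-10 m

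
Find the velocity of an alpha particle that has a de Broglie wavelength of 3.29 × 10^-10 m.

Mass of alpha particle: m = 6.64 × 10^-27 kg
3.03 × 10^2 m/s

From the de Broglie relation λ = h/(mv), we solve for v:

v = h/(mλ)
v = (6.626 × 10^-34 J·s) / (6.64 × 10^-27 kg × 3.29 × 10^-10 m)
v = 3.03 × 10^2 m/s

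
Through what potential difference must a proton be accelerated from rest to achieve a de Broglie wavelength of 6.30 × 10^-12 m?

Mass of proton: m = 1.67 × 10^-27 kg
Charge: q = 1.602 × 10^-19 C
20.7 V

From λ = h/√(2mqV), we solve for V:

λ² = h²/(2mqV)
V = h²/(2mqλ²)
V = (6.626 × 10^-34 J·s)² / (2 × 1.67 × 10^-27 kg × 1.602 × 10^-19 C × (6.30 × 10^-12 m)²)
V = 20.7 V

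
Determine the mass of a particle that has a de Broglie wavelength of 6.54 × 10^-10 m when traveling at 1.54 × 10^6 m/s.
6.58 × 10^-31 kg

From the de Broglie relation λ = h/(mv), we solve for m:

m = h/(λv)
m = (6.626 × 10^-34 J·s) / (6.54 × 10^-10 m × 1.54 × 10^6 m/s)
m = 6.58 × 10^-31 kg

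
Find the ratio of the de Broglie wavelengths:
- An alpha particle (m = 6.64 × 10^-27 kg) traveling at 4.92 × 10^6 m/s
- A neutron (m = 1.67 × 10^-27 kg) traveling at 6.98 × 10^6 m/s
λ₁/λ₂ = 0.357

Using λ = h/(mv):

λ₁ = h/(m₁v₁) = 2.03 × 10^-14 m
λ₂ = h/(m₂v₂) = 5.68 × 10^-14 m

Ratio λ₁/λ₂ = (m₂v₂)/(m₁v₁)
         = (1.67 × 10^-27 kg × 6.98 × 10^6 m/s) / (6.64 × 10^-27 kg × 4.92 × 10^6 m/s)
         = 0.357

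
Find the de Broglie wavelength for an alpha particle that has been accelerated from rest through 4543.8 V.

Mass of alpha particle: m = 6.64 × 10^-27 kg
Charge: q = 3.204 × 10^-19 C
1.51 × 10^-13 m

When a particle is accelerated through voltage V, it gains kinetic energy KE = qV.

The de Broglie wavelength is then λ = h/√(2mqV):

λ = h/√(2mqV)
λ = (6.626 × 10^-34 J·s) / √(2 × 6.64 × 10^-27 kg × 3.204 × 10^-19 C × 4543.8 V)
λ = 1.51 × 10^-13 m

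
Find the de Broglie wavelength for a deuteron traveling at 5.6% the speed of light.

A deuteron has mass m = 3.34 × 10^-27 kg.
1.18 × 10^-14 m

Using the de Broglie relation λ = h/(mv):

v = 5.6% × c = 1.679 × 10^7 m/s

λ = h/(mv)
λ = (6.626 × 10^-34 J·s) / (3.34 × 10^-27 kg × 1.679 × 10^7 m/s)
λ = 1.18 × 10^-14 m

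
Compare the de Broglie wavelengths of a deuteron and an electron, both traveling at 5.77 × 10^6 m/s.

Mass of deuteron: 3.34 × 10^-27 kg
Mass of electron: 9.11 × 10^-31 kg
The electron has the longer wavelength.

Using λ = h/(mv), since both particles have the same velocity, the wavelength depends only on mass.

For deuteron: λ₁ = h/(m₁v) = 3.44 × 10^-14 m
For electron: λ₂ = h/(m₂v) = 1.26 × 10^-10 m

Since λ ∝ 1/m at constant velocity, the lighter particle has the longer wavelength.

The electron has the longer de Broglie wavelength.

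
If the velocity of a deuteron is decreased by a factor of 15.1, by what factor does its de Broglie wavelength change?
The wavelength increases by a factor of 15.1.

From λ = h/(mv), the wavelength is inversely proportional to velocity:

λ ∝ 1/v

If v → v/15.1, then λ → 15.1λ

When velocity is decreased by a factor of 15.1, the wavelength increases by a factor of 15.1.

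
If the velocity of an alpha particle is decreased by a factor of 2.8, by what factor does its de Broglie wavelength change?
The wavelength increases by a factor of 2.8.

From λ = h/(mv), the wavelength is inversely proportional to velocity:

λ ∝ 1/v

If v → v/2.8, then λ → 2.8λ

When velocity is decreased by a factor of 2.8, the wavelength increases by a factor of 2.8.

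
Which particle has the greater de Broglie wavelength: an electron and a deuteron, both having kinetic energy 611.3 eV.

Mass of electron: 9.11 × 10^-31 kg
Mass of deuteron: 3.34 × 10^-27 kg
The electron has the longer wavelength.

Using λ = h/√(2mKE):

For electron: λ₁ = h/√(2m₁KE) = 4.96 × 10^-11 m
For deuteron: λ₂ = h/√(2m₂KE) = 8.19 × 10^-13 m

Since λ ∝ 1/√m at constant kinetic energy, the lighter particle has the longer wavelength.

The electron has the longer de Broglie wavelength.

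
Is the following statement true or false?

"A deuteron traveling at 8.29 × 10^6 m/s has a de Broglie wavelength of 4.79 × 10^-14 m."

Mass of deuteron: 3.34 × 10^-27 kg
False

The claim is incorrect.

Using λ = h/(mv):
λ = (6.626 × 10^-34 J·s) / (3.34 × 10^-27 kg × 8.29 × 10^6 m/s)
λ = 2.39 × 10^-14 m

The actual wavelength differs from the claimed 4.79 × 10^-14 m.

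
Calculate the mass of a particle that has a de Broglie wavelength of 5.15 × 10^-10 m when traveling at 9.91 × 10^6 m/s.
1.30 × 10^-31 kg

From the de Broglie relation λ = h/(mv), we solve for m:

m = h/(λv)
m = (6.626 × 10^-34 J·s) / (5.15 × 10^-10 m × 9.91 × 10^6 m/s)
m = 1.30 × 10^-31 kg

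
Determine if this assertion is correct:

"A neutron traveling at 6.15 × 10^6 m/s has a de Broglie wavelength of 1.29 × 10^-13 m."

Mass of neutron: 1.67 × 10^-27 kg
False

The claim is incorrect.

Using λ = h/(mv):
λ = (6.626 × 10^-34 J·s) / (1.67 × 10^-27 kg × 6.15 × 10^6 m/s)
λ = 6.45 × 10^-14 m

The actual wavelength differs from the claimed 1.29 × 10^-13 m.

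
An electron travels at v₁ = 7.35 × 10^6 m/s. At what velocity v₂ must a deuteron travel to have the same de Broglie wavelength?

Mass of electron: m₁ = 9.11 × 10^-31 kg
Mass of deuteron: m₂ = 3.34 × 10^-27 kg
v₂ = 2.00 × 10^3 m/s

For equal de Broglie wavelengths: λ₁ = λ₂

h/(m₁v₁) = h/(m₂v₂)
m₁v₁ = m₂v₂
v₂ = v₁ · (m₁/m₂)

v₂ = 7.35 × 10^6 m/s × (9.11 × 10^-31 kg / 3.34 × 10^-27 kg)
v₂ = 2.00 × 10^3 m/s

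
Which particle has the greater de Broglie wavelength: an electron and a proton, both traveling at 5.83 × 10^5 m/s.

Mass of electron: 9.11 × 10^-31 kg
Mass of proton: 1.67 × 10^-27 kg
The electron has the longer wavelength.

Using λ = h/(mv), since both particles have the same velocity, the wavelength depends only on mass.

For electron: λ₁ = h/(m₁v) = 1.25 × 10^-9 m
For proton: λ₂ = h/(m₂v) = 6.81 × 10^-13 m

Since λ ∝ 1/m at constant velocity, the lighter particle has the longer wavelength.

The electron has the longer de Broglie wavelength.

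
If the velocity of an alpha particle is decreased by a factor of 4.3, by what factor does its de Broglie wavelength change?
The wavelength increases by a factor of 4.3.

From λ = h/(mv), the wavelength is inversely proportional to velocity:

λ ∝ 1/v

If v → v/4.3, then λ → 4.3λ

When velocity is decreased by a factor of 4.3, the wavelength increases by a factor of 4.3.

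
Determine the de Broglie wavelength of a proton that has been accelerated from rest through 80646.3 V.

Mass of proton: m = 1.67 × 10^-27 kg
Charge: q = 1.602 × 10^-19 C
1.01 × 10^-13 m

When a particle is accelerated through voltage V, it gains kinetic energy KE = qV.

The de Broglie wavelength is then λ = h/√(2mqV):

λ = h/√(2mqV)
λ = (6.626 × 10^-34 J·s) / √(2 × 1.67 × 10^-27 kg × 1.602 × 10^-19 C × 80646.3 V)
λ = 1.01 × 10^-13 m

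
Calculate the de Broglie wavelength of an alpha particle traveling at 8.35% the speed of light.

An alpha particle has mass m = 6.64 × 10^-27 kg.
3.99 × 10^-15 m

Using the de Broglie relation λ = h/(mv):

v = 8.35% × c = 2.503 × 10^7 m/s

λ = h/(mv)
λ = (6.626 × 10^-34 J·s) / (6.64 × 10^-27 kg × 2.503 × 10^7 m/s)
λ = 3.99 × 10^-15 m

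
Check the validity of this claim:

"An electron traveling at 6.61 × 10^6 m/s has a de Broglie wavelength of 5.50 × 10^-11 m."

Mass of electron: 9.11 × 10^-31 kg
False

The claim is incorrect.

Using λ = h/(mv):
λ = (6.626 × 10^-34 J·s) / (9.11 × 10^-31 kg × 6.61 × 10^6 m/s)
λ = 1.10 × 10^-10 m

The actual wavelength differs from the claimed 5.50 × 10^-11 m.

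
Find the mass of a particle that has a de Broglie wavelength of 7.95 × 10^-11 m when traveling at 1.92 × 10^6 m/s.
4.34 × 10^-30 kg

From the de Broglie relation λ = h/(mv), we solve for m:

m = h/(λv)
m = (6.626 × 10^-34 J·s) / (7.95 × 10^-11 m × 1.92 × 10^6 m/s)
m = 4.34 × 10^-30 kg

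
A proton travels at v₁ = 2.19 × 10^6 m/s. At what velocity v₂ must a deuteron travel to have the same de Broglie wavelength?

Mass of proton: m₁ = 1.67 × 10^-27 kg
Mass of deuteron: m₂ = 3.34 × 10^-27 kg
v₂ = 1.10 × 10^6 m/s

For equal de Broglie wavelengths: λ₁ = λ₂

h/(m₁v₁) = h/(m₂v₂)
m₁v₁ = m₂v₂
v₂ = v₁ · (m₁/m₂)

v₂ = 2.19 × 10^6 m/s × (1.67 × 10^-27 kg / 3.34 × 10^-27 kg)
v₂ = 1.10 × 10^6 m/s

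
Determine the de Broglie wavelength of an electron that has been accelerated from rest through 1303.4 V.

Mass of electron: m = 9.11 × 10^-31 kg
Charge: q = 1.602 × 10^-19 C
3.40 × 10^-11 m

When a particle is accelerated through voltage V, it gains kinetic energy KE = qV.

The de Broglie wavelength is then λ = h/√(2mqV):

λ = h/√(2mqV)
λ = (6.626 × 10^-34 J·s) / √(2 × 9.11 × 10^-31 kg × 1.602 × 10^-19 C × 1303.4 V)
λ = 3.40 × 10^-11 m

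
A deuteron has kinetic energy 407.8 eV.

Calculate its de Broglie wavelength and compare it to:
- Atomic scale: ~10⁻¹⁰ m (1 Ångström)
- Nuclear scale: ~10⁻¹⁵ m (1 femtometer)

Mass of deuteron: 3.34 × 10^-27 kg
λ = 1.00 × 10^-12 m, which is between nuclear and atomic scales.

Using λ = h/√(2mKE):

KE = 407.8 eV = 6.534 × 10^-17 J

λ = h/√(2mKE)
λ = (6.626 × 10^-34 J·s) / √(2 × 3.34 × 10^-27 kg × 6.534 × 10^-17 J)
λ = 1.00 × 10^-12 m

Comparison:
- Atomic scale (10⁻¹⁰ m): λ is 0.01× this size
- Nuclear scale (10⁻¹⁵ m): λ is 1e+03× this size

The wavelength is between nuclear and atomic scales.

This wavelength is appropriate for probing atomic structure but too large for nuclear physics experiments.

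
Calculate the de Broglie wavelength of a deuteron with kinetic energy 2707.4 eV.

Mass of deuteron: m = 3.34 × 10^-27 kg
3.89 × 10^-13 m

Using λ = h/√(2mKE):

First convert KE to Joules: KE = 2707.4 eV = 4.338 × 10^-16 J

λ = h/√(2mKE)
λ = (6.626 × 10^-34 J·s) / √(2 × 3.34 × 10^-27 kg × 4.338 × 10^-16 J)
λ = 3.89 × 10^-13 m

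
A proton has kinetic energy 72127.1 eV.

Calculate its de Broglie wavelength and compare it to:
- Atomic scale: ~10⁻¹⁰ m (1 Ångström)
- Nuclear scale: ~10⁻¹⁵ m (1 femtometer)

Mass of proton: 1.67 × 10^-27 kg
λ = 1.07 × 10^-13 m, which is between nuclear and atomic scales.

Using λ = h/√(2mKE):

KE = 72127.1 eV = 1.156 × 10^-14 J

λ = h/√(2mKE)
λ = (6.626 × 10^-34 J·s) / √(2 × 1.67 × 10^-27 kg × 1.156 × 10^-14 J)
λ = 1.07 × 10^-13 m

Comparison:
- Atomic scale (10⁻¹⁰ m): λ is 0.0011× this size
- Nuclear scale (10⁻¹⁵ m): λ is 1.1e+02× this size

The wavelength is between nuclear and atomic scales.

This wavelength is appropriate for probing atomic structure but too large for nuclear physics experiments.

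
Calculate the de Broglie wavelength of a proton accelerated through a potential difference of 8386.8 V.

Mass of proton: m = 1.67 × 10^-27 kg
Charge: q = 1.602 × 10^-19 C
3.13 × 10^-13 m

When a particle is accelerated through voltage V, it gains kinetic energy KE = qV.

The de Broglie wavelength is then λ = h/√(2mqV):

λ = h/√(2mqV)
λ = (6.626 × 10^-34 J·s) / √(2 × 1.67 × 10^-27 kg × 1.602 × 10^-19 C × 8386.8 V)
λ = 3.13 × 10^-13 m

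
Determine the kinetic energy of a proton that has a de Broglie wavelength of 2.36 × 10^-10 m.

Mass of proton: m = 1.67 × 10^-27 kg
2.36 × 10^-21 J (or 0.0147 eV)

From λ = h/√(2mKE), we solve for KE:

λ² = h²/(2mKE)
KE = h²/(2mλ²)
KE = (6.626 × 10^-34 J·s)² / (2 × 1.67 × 10^-27 kg × (2.36 × 10^-10 m)²)
KE = 2.36 × 10^-21 J
KE = 0.0147 eV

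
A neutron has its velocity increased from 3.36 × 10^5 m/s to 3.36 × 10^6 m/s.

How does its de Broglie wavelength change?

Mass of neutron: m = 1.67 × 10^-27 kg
The wavelength decreases by a factor of 10.

Using λ = h/(mv):

Initial wavelength: λ₁ = h/(mv₁) = 1.18 × 10^-12 m
Final wavelength: λ₂ = h/(mv₂) = 1.18 × 10^-13 m

Since λ ∝ 1/v, when velocity increases by a factor of 10, the wavelength decreases by a factor of 10.

λ₂/λ₁ = v₁/v₂ = 1/10

The wavelength decreases by a factor of 10.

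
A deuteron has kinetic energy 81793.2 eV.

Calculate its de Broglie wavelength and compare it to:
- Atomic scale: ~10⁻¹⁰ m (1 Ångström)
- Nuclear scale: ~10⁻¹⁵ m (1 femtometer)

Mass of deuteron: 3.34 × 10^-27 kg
λ = 7.08 × 10^-14 m, which is between nuclear and atomic scales.

Using λ = h/√(2mKE):

KE = 81793.2 eV = 1.310 × 10^-14 J

λ = h/√(2mKE)
λ = (6.626 × 10^-34 J·s) / √(2 × 3.34 × 10^-27 kg × 1.310 × 10^-14 J)
λ = 7.08 × 10^-14 m

Comparison:
- Atomic scale (10⁻¹⁰ m): λ is 0.00071× this size
- Nuclear scale (10⁻¹⁵ m): λ is 71× this size

The wavelength is between nuclear and atomic scales.

This wavelength is appropriate for probing atomic structure but too large for nuclear physics experiments.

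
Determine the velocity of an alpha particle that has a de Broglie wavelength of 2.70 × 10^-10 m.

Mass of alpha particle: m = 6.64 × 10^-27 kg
3.70 × 10^2 m/s

From the de Broglie relation λ = h/(mv), we solve for v:

v = h/(mλ)
v = (6.626 × 10^-34 J·s) / (6.64 × 10^-27 kg × 2.70 × 10^-10 m)
v = 3.70 × 10^2 m/s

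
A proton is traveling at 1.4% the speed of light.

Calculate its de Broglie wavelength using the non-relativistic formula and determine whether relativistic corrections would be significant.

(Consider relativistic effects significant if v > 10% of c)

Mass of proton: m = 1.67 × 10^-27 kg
No, relativistic corrections are not needed.

Using the non-relativistic de Broglie formula λ = h/(mv):

v = 1.4% × c = 4.197 × 10^6 m/s

λ = h/(mv)
λ = (6.626 × 10^-34 J·s) / (1.67 × 10^-27 kg × 4.197 × 10^6 m/s)
λ = 9.45 × 10^-14 m

Since v = 1.4% of c < 10% of c, relativistic corrections are NOT significant and this non-relativistic result is a good approximation.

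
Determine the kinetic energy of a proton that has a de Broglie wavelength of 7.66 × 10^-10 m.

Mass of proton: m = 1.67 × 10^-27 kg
2.24 × 10^-22 J (or 1.40 × 10^-3 eV)

From λ = h/√(2mKE), we solve for KE:

λ² = h²/(2mKE)
KE = h²/(2mλ²)
KE = (6.626 × 10^-34 J·s)² / (2 × 1.67 × 10^-27 kg × (7.66 × 10^-10 m)²)
KE = 2.24 × 10^-22 J
KE = 1.40 × 10^-3 eV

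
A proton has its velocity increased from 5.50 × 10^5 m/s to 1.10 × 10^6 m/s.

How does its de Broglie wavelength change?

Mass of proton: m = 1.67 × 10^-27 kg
The wavelength decreases by a factor of 2.

Using λ = h/(mv):

Initial wavelength: λ₁ = h/(mv₁) = 7.21 × 10^-13 m
Final wavelength: λ₂ = h/(mv₂) = 3.61 × 10^-13 m

Since λ ∝ 1/v, when velocity increases by a factor of 2, the wavelength decreases by a factor of 2.

λ₂/λ₁ = v₁/v₂ = 1/2

The wavelength decreases by a factor of 2.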